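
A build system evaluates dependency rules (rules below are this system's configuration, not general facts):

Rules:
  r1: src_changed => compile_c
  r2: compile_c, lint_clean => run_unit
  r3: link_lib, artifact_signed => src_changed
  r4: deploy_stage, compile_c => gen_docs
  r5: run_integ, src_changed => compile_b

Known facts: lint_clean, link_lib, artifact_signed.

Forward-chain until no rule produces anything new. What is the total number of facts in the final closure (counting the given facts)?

6

Round 1: r3 [link_lib, artifact_signed => src_changed]. Adds src_changed.
Round 2: r1 [src_changed => compile_c]. Adds compile_c.
Round 3: r2 [compile_c, lint_clean => run_unit]. Adds run_unit.
Closure: {artifact_signed, compile_c, link_lib, lint_clean, run_unit, src_changed} — 6 facts.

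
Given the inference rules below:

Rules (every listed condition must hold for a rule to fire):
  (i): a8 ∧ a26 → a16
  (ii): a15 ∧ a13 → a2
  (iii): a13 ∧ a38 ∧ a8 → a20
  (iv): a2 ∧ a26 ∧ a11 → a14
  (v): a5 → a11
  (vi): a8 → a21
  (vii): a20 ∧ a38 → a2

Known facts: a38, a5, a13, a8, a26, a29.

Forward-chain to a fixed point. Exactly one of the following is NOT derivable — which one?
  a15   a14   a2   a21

a15

Round 1: (i) [a8 ∧ a26 → a16]; (iii) [a13 ∧ a38 ∧ a8 → a20]; (v) [a5 → a11]; (vi) [a8 → a21]. New: a16, a20, a11, a21.
Round 2: (vii) [a20 ∧ a38 → a2]. New: a2.
Round 3: (iv) [a2 ∧ a26 ∧ a11 → a14]. New: a14.
Derived: a2 (round 2), a14 (round 3), a21 (round 1). a15 never appears in any round.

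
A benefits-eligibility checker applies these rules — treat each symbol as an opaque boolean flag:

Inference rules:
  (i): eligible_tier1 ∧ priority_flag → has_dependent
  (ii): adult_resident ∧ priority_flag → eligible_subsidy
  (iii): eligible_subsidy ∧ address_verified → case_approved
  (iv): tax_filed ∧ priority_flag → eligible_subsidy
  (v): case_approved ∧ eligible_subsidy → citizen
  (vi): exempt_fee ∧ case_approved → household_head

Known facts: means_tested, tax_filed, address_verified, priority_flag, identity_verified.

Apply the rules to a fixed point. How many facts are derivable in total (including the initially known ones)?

Round 1: (iv) [tax_filed ∧ priority_flag → eligible_subsidy]. Adds eligible_subsidy.
Round 2: (iii) [eligible_subsidy ∧ address_verified → case_approved]. Adds case_approved.
Round 3: (v) [case_approved ∧ eligible_subsidy → citizen]. Adds citizen.
Closure: {address_verified, case_approved, citizen, eligible_subsidy, identity_verified, means_tested, priority_flag, tax_filed} — 8 facts.

8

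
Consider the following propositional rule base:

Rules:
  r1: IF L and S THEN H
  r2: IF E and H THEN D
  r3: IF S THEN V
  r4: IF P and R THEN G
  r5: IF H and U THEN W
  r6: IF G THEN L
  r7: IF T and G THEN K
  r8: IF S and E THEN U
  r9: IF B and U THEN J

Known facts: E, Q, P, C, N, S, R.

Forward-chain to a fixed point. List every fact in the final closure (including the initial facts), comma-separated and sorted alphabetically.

[1] r3 [IF S THEN V]; r4 [IF P and R THEN G]; r8 [IF S and E THEN U]. ⇒ new: V, G, U.
[2] r6 [IF G THEN L]. ⇒ new: L.
[3] r1 [IF L and S THEN H]. ⇒ new: H.
[4] r2 [IF E and H THEN D]; r5 [IF H and U THEN W]. ⇒ new: D, W.

C, D, E, G, H, L, N, P, Q, R, S, U, V, W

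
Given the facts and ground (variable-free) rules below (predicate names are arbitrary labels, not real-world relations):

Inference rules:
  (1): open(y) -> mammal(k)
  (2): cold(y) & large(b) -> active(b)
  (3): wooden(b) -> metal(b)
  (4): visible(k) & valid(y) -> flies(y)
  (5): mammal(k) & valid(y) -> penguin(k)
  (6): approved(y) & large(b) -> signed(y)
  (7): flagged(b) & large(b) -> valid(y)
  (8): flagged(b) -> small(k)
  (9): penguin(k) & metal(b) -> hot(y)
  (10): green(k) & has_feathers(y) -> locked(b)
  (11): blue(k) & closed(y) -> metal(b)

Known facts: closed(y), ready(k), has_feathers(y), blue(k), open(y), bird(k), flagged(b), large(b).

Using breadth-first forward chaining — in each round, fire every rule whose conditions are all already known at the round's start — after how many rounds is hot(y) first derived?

Round 1: (1) [open(y) -> mammal(k)]; (7) [flagged(b) & large(b) -> valid(y)]; (8) [flagged(b) -> small(k)]; (11) [blue(k) & closed(y) -> metal(b)]. New: mammal(k), valid(y), small(k), metal(b).
Round 2: (5) [mammal(k) & valid(y) -> penguin(k)]. New: penguin(k).
Round 3: (9) [penguin(k) & metal(b) -> hot(y)]. New: hot(y).
hot(y) first appears in round 3.

3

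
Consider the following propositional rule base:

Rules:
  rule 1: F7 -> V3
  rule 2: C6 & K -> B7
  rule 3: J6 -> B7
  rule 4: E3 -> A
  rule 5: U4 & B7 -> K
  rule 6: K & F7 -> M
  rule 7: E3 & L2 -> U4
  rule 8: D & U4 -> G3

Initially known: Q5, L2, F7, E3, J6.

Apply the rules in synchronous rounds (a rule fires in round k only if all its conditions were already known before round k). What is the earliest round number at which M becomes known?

3

Round 1 — rule 1, rule 3, rule 4, rule 7, derive V3, B7, A, U4.
Round 2 — rule 5, derive K.
Round 3 — rule 6, derive M.
M first appears in round 3.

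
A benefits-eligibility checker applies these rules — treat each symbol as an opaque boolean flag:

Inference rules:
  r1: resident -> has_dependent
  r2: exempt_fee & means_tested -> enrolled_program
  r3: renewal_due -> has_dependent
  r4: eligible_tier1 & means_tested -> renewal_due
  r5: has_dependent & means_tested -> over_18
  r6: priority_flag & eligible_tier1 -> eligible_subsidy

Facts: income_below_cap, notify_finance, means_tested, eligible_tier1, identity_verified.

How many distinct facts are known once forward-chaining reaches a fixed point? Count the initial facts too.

8

Round 1: r4 [eligible_tier1 & means_tested -> renewal_due]. Adds renewal_due.
Round 2: r3 [renewal_due -> has_dependent]. Adds has_dependent.
Round 3: r5 [has_dependent & means_tested -> over_18]. Adds over_18.
Closure: {eligible_tier1, has_dependent, identity_verified, income_below_cap, means_tested, notify_finance, over_18, renewal_due} — 8 facts.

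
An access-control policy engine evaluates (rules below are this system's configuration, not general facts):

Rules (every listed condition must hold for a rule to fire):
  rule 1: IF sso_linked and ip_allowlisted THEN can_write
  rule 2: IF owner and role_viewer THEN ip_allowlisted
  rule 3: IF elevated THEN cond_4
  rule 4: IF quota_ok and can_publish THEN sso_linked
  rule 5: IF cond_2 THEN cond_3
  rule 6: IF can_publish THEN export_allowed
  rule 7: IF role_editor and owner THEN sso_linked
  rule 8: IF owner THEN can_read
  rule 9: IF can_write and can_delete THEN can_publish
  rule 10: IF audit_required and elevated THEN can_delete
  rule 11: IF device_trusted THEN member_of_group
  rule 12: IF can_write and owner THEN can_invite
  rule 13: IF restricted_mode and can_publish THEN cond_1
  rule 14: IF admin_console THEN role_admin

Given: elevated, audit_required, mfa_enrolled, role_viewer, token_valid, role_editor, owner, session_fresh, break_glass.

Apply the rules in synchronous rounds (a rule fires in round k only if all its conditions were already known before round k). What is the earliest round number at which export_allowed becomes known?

Round 1 — rule 2, rule 3, rule 7, rule 8, rule 10, derive ip_allowlisted, cond_4, sso_linked, can_read, can_delete.
Round 2 — rule 1, derive can_write.
Round 3 — rule 9, rule 12, derive can_publish, can_invite.
Round 4 — rule 6, derive export_allowed.
export_allowed first appears in round 4.

4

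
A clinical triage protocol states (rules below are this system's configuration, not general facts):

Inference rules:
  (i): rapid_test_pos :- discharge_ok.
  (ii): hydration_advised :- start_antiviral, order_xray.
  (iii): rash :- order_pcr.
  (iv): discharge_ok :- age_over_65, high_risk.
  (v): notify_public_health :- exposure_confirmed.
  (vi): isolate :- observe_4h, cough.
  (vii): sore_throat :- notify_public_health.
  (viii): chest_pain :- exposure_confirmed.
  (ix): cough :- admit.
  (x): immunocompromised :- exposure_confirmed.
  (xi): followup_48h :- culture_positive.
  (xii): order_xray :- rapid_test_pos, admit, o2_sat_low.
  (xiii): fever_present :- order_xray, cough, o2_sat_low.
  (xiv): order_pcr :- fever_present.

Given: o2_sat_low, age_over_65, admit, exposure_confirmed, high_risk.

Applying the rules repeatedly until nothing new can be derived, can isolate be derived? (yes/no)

Round 1: (iv) [discharge_ok :- age_over_65, high_risk.]; (v) [notify_public_health :- exposure_confirmed.]; (viii) [chest_pain :- exposure_confirmed.]; (ix) [cough :- admit.]; (x) [immunocompromised :- exposure_confirmed.]. Adds discharge_ok, notify_public_health, chest_pain, cough, immunocompromised.
Round 2: (i) [rapid_test_pos :- discharge_ok.]; (vii) [sore_throat :- notify_public_health.]. Adds rapid_test_pos, sore_throat.
Round 3: (xii) [order_xray :- rapid_test_pos, admit, o2_sat_low.]. Adds order_xray.
Round 4: (xiii) [fever_present :- order_xray, cough, o2_sat_low.]. Adds fever_present.
Round 5: (xiv) [order_pcr :- fever_present.]. Adds order_pcr.
Round 6: (iii) [rash :- order_pcr.]. Adds rash.
Fixed point reached. isolate is concluded only by (vi); (vi) needs observe_4h (never derived).

no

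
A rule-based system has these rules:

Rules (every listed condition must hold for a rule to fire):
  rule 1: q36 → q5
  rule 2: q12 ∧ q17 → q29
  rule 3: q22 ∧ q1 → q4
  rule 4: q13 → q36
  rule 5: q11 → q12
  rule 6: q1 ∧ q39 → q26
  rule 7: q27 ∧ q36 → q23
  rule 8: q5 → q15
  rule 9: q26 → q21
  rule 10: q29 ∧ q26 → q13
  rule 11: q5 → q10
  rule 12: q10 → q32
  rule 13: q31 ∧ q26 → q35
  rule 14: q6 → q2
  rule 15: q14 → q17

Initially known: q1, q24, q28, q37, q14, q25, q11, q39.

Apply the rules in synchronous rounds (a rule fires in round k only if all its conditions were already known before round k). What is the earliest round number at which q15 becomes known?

Round 1: rule 5 [q11 → q12]; rule 6 [q1 ∧ q39 → q26]; rule 15 [q14 → q17]. New: q12, q26, q17.
Round 2: rule 2 [q12 ∧ q17 → q29]; rule 9 [q26 → q21]. New: q29, q21.
Round 3: rule 10 [q29 ∧ q26 → q13]. New: q13.
Round 4: rule 4 [q13 → q36]. New: q36.
Round 5: rule 1 [q36 → q5]. New: q5.
Round 6: rule 8 [q5 → q15]; rule 11 [q5 → q10]. New: q15, q10.
q15 first appears in round 6.

6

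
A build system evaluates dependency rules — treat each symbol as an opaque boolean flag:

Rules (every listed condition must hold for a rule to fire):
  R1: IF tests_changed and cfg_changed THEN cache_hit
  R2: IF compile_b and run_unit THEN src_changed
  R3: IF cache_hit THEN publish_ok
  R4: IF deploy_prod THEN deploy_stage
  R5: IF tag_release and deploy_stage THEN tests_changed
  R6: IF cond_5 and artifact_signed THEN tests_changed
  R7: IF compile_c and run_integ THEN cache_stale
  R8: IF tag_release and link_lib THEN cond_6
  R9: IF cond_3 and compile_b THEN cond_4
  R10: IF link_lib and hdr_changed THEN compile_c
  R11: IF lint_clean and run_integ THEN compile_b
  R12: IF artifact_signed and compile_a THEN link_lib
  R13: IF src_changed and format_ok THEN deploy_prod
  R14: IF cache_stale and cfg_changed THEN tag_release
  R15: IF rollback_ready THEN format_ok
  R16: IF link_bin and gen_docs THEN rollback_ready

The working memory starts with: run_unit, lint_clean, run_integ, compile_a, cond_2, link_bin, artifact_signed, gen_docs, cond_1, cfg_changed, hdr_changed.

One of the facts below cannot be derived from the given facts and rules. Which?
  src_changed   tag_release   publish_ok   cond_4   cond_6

cond_4

[1] R11 [IF lint_clean and run_integ THEN compile_b]; R12 [IF artifact_signed and compile_a THEN link_lib]; R16 [IF link_bin and gen_docs THEN rollback_ready]. ⇒ new: compile_b, link_lib, rollback_ready.
[2] R2 [IF compile_b and run_unit THEN src_changed]; R10 [IF link_lib and hdr_changed THEN compile_c]; R15 [IF rollback_ready THEN format_ok]. ⇒ new: src_changed, compile_c, format_ok.
[3] R7 [IF compile_c and run_integ THEN cache_stale]; R13 [IF src_changed and format_ok THEN deploy_prod]. ⇒ new: cache_stale, deploy_prod.
[4] R4 [IF deploy_prod THEN deploy_stage]; R14 [IF cache_stale and cfg_changed THEN tag_release]. ⇒ new: deploy_stage, tag_release.
[5] R5 [IF tag_release and deploy_stage THEN tests_changed]; R8 [IF tag_release and link_lib THEN cond_6]. ⇒ new: tests_changed, cond_6.
[6] R1 [IF tests_changed and cfg_changed THEN cache_hit]. ⇒ new: cache_hit.
[7] R3 [IF cache_hit THEN publish_ok]. ⇒ new: publish_ok.
Derived: publish_ok (round 7), src_changed (round 2), cond_6 (round 5), tag_release (round 4). cond_4 never appears in any round.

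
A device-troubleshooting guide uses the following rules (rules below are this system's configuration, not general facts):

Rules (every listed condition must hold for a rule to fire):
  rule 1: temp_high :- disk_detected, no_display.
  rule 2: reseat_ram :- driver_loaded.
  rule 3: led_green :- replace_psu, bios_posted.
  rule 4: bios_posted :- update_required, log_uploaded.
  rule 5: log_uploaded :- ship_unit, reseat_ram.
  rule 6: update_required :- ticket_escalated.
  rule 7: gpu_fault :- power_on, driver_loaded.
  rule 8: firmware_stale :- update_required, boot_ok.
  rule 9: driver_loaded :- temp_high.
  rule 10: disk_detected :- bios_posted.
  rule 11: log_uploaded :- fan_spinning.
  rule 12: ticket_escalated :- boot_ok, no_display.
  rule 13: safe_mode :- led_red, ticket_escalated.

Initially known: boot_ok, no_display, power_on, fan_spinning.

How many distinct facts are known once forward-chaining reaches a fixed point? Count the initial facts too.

Round 1 — rule 11, rule 12, derive log_uploaded, ticket_escalated.
Round 2 — rule 6, derive update_required.
Round 3 — rule 4, rule 8, derive bios_posted, firmware_stale.
Round 4 — rule 10, derive disk_detected.
Round 5 — rule 1, derive temp_high.
Round 6 — rule 9, derive driver_loaded.
Round 7 — rule 2, rule 7, derive reseat_ram, gpu_fault.
Closure: {bios_posted, boot_ok, disk_detected, driver_loaded, fan_spinning, firmware_stale, gpu_fault, log_uploaded, no_display, power_on, reseat_ram, temp_high, ticket_escalated, update_required} — 14 facts.

14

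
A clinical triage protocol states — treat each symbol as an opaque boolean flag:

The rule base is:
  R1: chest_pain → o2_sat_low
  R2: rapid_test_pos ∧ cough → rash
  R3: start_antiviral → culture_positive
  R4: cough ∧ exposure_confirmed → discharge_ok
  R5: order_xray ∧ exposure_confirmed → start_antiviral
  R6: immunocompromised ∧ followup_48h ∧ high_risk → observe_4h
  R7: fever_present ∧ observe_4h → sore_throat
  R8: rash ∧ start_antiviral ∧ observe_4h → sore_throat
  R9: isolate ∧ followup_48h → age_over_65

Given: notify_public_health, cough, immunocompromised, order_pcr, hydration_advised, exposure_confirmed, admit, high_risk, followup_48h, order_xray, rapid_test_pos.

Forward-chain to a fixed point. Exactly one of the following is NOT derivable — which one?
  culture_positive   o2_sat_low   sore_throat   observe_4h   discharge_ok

[1] R2 [rapid_test_pos ∧ cough → rash]; R4 [cough ∧ exposure_confirmed → discharge_ok]; R5 [order_xray ∧ exposure_confirmed → start_antiviral]; R6 [immunocompromised ∧ followup_48h ∧ high_risk → observe_4h]. ⇒ new: rash, discharge_ok, start_antiviral, observe_4h.
[2] R3 [start_antiviral → culture_positive]; R8 [rash ∧ start_antiviral ∧ observe_4h → sore_throat]. ⇒ new: culture_positive, sore_throat.
Derived: sore_throat (round 2), discharge_ok (round 1), observe_4h (round 1), culture_positive (round 2). o2_sat_low never appears in any round.

o2_sat_low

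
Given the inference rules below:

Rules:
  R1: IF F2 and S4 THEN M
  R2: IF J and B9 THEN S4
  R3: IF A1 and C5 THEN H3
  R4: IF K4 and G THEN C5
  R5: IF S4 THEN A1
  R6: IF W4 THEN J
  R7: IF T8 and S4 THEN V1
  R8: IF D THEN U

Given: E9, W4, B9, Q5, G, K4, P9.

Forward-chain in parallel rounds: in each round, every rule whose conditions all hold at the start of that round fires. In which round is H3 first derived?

Round 1: R4 [IF K4 and G THEN C5]; R6 [IF W4 THEN J]. New: C5, J.
Round 2: R2 [IF J and B9 THEN S4]. New: S4.
Round 3: R5 [IF S4 THEN A1]. New: A1.
Round 4: R3 [IF A1 and C5 THEN H3]. New: H3.
H3 first appears in round 4.

4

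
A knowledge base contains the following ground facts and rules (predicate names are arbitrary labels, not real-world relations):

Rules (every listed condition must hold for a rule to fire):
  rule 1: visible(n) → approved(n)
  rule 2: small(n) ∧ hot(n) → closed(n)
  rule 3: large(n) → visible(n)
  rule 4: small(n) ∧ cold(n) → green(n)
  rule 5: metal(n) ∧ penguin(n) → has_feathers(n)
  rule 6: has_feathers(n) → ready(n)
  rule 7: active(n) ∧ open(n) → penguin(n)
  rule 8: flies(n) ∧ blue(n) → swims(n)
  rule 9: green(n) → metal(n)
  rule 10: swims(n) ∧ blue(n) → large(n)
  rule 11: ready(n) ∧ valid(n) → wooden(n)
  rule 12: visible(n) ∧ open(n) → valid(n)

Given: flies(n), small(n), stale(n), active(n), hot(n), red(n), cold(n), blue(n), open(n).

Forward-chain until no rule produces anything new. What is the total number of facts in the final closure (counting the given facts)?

[1] rule 2 [small(n) ∧ hot(n) → closed(n)]; rule 4 [small(n) ∧ cold(n) → green(n)]; rule 7 [active(n) ∧ open(n) → penguin(n)]; rule 8 [flies(n) ∧ blue(n) → swims(n)]. ⇒ new: closed(n), green(n), penguin(n), swims(n).
[2] rule 9 [green(n) → metal(n)]; rule 10 [swims(n) ∧ blue(n) → large(n)]. ⇒ new: metal(n), large(n).
[3] rule 3 [large(n) → visible(n)]; rule 5 [metal(n) ∧ penguin(n) → has_feathers(n)]. ⇒ new: visible(n), has_feathers(n).
[4] rule 1 [visible(n) → approved(n)]; rule 6 [has_feathers(n) → ready(n)]; rule 12 [visible(n) ∧ open(n) → valid(n)]. ⇒ new: approved(n), ready(n), valid(n).
[5] rule 11 [ready(n) ∧ valid(n) → wooden(n)]. ⇒ new: wooden(n).
Closure: {active(n), approved(n), blue(n), closed(n), cold(n), flies(n), green(n), has_feathers(n), hot(n), large(n), metal(n), open(n), penguin(n), ready(n), red(n), small(n), stale(n), swims(n), valid(n), visible(n), wooden(n)} — 21 facts.

21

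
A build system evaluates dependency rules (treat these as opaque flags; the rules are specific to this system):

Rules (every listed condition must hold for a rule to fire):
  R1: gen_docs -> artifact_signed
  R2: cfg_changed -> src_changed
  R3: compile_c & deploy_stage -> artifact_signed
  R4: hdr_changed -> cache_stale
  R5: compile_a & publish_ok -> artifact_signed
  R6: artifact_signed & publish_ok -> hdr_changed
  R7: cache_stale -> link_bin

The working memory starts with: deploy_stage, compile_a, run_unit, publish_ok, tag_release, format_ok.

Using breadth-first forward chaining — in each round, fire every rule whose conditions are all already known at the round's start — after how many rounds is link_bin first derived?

[1] R5 [compile_a & publish_ok -> artifact_signed]. ⇒ new: artifact_signed.
[2] R6 [artifact_signed & publish_ok -> hdr_changed]. ⇒ new: hdr_changed.
[3] R4 [hdr_changed -> cache_stale]. ⇒ new: cache_stale.
[4] R7 [cache_stale -> link_bin]. ⇒ new: link_bin.
link_bin first appears in round 4.

4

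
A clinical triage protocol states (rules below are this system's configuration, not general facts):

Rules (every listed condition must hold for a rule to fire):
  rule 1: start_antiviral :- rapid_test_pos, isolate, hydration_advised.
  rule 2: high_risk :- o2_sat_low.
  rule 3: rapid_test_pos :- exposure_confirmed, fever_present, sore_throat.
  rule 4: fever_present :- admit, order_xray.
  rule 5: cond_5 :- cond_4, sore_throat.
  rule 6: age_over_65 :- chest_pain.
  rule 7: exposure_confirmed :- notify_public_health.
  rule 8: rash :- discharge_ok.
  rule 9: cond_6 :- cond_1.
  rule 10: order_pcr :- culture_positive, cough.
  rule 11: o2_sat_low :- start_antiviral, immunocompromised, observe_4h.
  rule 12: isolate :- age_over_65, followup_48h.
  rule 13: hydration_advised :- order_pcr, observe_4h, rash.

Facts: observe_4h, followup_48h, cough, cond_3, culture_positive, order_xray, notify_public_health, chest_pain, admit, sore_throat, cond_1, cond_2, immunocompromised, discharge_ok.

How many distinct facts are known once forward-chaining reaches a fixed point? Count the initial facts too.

Round 1 fires rule 4, rule 6, rule 7, rule 8, rule 9, rule 10, giving fever_present, age_over_65, exposure_confirmed, rash, cond_6, order_pcr.
Round 2 fires rule 3, rule 12, rule 13, giving rapid_test_pos, isolate, hydration_advised.
Round 3 fires rule 1, giving start_antiviral.
Round 4 fires rule 11, giving o2_sat_low.
Round 5 fires rule 2, giving high_risk.
Closure: {admit, age_over_65, chest_pain, cond_1, cond_2, cond_3, cond_6, cough, culture_positive, discharge_ok, exposure_confirmed, fever_present, followup_48h, high_risk, hydration_advised, immunocompromised, isolate, notify_public_health, o2_sat_low, observe_4h, order_pcr, order_xray, rapid_test_pos, rash, sore_throat, start_antiviral} — 26 facts.

26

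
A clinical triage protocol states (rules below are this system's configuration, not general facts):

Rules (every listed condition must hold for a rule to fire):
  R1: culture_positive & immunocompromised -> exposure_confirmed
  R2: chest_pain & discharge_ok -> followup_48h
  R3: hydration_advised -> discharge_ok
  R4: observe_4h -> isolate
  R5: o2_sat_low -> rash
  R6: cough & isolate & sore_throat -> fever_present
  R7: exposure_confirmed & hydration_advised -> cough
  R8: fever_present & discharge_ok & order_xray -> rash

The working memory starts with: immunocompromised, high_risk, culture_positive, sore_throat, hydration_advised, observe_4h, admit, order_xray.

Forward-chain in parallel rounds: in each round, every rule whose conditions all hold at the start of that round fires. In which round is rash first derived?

4

Round 1: R1 [culture_positive & immunocompromised -> exposure_confirmed]; R3 [hydration_advised -> discharge_ok]; R4 [observe_4h -> isolate]. New: exposure_confirmed, discharge_ok, isolate.
Round 2: R7 [exposure_confirmed & hydration_advised -> cough]. New: cough.
Round 3: R6 [cough & isolate & sore_throat -> fever_present]. New: fever_present.
Round 4: R8 [fever_present & discharge_ok & order_xray -> rash]. New: rash.
rash first appears in round 4.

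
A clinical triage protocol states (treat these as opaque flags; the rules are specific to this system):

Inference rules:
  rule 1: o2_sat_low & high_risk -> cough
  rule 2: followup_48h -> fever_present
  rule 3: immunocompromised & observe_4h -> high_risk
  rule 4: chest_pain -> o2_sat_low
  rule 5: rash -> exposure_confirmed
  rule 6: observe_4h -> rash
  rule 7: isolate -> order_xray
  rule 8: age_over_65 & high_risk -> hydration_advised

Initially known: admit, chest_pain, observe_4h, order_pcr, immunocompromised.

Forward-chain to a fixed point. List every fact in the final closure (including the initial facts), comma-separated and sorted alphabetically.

admit, chest_pain, cough, exposure_confirmed, high_risk, immunocompromised, o2_sat_low, observe_4h, order_pcr, rash

Round 1: rule 3 [immunocompromised & observe_4h -> high_risk]; rule 4 [chest_pain -> o2_sat_low]; rule 6 [observe_4h -> rash]. Adds high_risk, o2_sat_low, rash.
Round 2: rule 1 [o2_sat_low & high_risk -> cough]; rule 5 [rash -> exposure_confirmed]. Adds cough, exposure_confirmed.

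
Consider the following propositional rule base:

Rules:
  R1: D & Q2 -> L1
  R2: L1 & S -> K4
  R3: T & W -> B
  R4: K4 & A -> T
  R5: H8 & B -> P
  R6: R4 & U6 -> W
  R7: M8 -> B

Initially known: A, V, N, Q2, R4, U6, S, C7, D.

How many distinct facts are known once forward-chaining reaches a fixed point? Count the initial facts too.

14

Round 1: R1 [D & Q2 -> L1]; R6 [R4 & U6 -> W]. Adds L1, W.
Round 2: R2 [L1 & S -> K4]. Adds K4.
Round 3: R4 [K4 & A -> T]. Adds T.
Round 4: R3 [T & W -> B]. Adds B.
Closure: {A, B, C7, D, K4, L1, N, Q2, R4, S, T, U6, V, W} — 14 facts.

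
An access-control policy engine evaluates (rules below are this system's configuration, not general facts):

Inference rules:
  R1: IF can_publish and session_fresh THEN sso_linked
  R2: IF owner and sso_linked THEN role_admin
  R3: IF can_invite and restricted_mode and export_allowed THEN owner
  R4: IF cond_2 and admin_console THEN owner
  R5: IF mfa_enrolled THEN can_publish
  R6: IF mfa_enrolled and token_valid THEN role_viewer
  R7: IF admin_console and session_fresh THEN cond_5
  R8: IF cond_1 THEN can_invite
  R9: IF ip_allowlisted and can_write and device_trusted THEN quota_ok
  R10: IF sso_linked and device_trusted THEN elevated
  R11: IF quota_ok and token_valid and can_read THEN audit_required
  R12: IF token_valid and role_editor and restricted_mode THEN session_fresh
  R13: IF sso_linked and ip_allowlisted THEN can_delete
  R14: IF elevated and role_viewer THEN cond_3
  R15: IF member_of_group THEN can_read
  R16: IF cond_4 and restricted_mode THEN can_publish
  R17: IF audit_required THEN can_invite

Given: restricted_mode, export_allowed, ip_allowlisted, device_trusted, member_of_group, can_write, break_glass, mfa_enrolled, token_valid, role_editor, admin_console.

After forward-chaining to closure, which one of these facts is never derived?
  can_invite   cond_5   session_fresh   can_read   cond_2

cond_2

Round 1: R5 [IF mfa_enrolled THEN can_publish]; R6 [IF mfa_enrolled and token_valid THEN role_viewer]; R9 [IF ip_allowlisted and can_write and device_trusted THEN quota_ok]; R12 [IF token_valid and role_editor and restricted_mode THEN session_fresh]; R15 [IF member_of_group THEN can_read]. New: can_publish, role_viewer, quota_ok, session_fresh, can_read.
Round 2: R1 [IF can_publish and session_fresh THEN sso_linked]; R7 [IF admin_console and session_fresh THEN cond_5]; R11 [IF quota_ok and token_valid and can_read THEN audit_required]. New: sso_linked, cond_5, audit_required.
Round 3: R10 [IF sso_linked and device_trusted THEN elevated]; R13 [IF sso_linked and ip_allowlisted THEN can_delete]; R17 [IF audit_required THEN can_invite]. New: elevated, can_delete, can_invite.
Round 4: R3 [IF can_invite and restricted_mode and export_allowed THEN owner]; R14 [IF elevated and role_viewer THEN cond_3]. New: owner, cond_3.
Round 5: R2 [IF owner and sso_linked THEN role_admin]. New: role_admin.
Derived: session_fresh (round 1), cond_5 (round 2), can_read (round 1), can_invite (round 3). cond_2 never appears in any round.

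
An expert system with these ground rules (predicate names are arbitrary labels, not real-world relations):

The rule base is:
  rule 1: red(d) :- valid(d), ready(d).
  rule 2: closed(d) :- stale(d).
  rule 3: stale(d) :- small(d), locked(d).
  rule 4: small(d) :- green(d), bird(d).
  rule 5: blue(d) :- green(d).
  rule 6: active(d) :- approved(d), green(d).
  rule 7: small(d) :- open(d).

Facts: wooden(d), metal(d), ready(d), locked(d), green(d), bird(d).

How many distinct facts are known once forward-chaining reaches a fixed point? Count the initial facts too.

Round 1: rule 4 [small(d) :- green(d), bird(d).]; rule 5 [blue(d) :- green(d).]. Adds small(d), blue(d).
Round 2: rule 3 [stale(d) :- small(d), locked(d).]. Adds stale(d).
Round 3: rule 2 [closed(d) :- stale(d).]. Adds closed(d).
Closure: {bird(d), blue(d), closed(d), green(d), locked(d), metal(d), ready(d), small(d), stale(d), wooden(d)} — 10 facts.

10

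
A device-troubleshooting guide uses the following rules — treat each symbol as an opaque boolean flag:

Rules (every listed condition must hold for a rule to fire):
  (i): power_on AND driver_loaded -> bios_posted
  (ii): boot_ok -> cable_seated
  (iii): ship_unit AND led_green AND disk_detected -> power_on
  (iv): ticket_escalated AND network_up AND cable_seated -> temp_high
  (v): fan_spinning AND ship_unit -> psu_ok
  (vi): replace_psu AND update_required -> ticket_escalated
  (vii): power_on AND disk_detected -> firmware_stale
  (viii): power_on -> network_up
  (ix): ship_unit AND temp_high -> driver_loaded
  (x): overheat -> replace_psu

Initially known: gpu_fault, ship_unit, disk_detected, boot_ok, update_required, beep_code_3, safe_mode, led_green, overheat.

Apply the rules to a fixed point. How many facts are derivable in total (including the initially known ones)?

Round 1 fires (ii), (iii), (x), giving cable_seated, power_on, replace_psu.
Round 2 fires (vi), (vii), (viii), giving ticket_escalated, firmware_stale, network_up.
Round 3 fires (iv), giving temp_high.
Round 4 fires (ix), giving driver_loaded.
Round 5 fires (i), giving bios_posted.
Closure: {beep_code_3, bios_posted, boot_ok, cable_seated, disk_detected, driver_loaded, firmware_stale, gpu_fault, led_green, network_up, overheat, power_on, replace_psu, safe_mode, ship_unit, temp_high, ticket_escalated, update_required} — 18 facts.

18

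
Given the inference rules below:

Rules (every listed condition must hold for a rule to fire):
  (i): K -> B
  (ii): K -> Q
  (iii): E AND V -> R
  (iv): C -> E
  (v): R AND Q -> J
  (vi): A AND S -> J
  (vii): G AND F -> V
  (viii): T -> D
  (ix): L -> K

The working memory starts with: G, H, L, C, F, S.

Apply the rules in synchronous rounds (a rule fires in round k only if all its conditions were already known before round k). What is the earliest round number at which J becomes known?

3

Round 1: (iv) [C -> E]; (vii) [G AND F -> V]; (ix) [L -> K]. Adds E, V, K.
Round 2: (i) [K -> B]; (ii) [K -> Q]; (iii) [E AND V -> R]. Adds B, Q, R.
Round 3: (v) [R AND Q -> J]. Adds J.
J first appears in round 3.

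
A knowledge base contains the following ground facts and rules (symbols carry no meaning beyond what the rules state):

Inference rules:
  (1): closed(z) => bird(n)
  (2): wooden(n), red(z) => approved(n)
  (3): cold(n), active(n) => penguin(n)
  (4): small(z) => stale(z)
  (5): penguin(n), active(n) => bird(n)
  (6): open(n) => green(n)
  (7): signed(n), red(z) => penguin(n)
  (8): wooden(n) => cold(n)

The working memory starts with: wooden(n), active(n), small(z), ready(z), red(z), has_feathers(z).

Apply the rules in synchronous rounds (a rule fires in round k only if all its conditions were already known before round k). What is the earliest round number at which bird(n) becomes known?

3

[1] (2) [wooden(n), red(z) => approved(n)]; (4) [small(z) => stale(z)]; (8) [wooden(n) => cold(n)]. ⇒ new: approved(n), stale(z), cold(n).
[2] (3) [cold(n), active(n) => penguin(n)]. ⇒ new: penguin(n).
[3] (5) [penguin(n), active(n) => bird(n)]. ⇒ new: bird(n).
bird(n) first appears in round 3.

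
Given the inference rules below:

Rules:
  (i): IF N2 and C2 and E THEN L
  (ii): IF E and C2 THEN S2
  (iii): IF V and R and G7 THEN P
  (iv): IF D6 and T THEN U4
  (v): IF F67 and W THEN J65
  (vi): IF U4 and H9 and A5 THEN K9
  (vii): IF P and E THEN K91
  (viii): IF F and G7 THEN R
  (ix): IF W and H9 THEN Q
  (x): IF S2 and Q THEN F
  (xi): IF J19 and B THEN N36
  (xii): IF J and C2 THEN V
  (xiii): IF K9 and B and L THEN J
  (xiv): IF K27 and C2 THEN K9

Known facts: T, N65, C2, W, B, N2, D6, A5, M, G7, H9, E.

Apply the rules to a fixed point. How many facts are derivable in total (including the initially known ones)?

23

[1] (i) [IF N2 and C2 and E THEN L]; (ii) [IF E and C2 THEN S2]; (iv) [IF D6 and T THEN U4]; (ix) [IF W and H9 THEN Q]. ⇒ new: L, S2, U4, Q.
[2] (vi) [IF U4 and H9 and A5 THEN K9]; (x) [IF S2 and Q THEN F]. ⇒ new: K9, F.
[3] (viii) [IF F and G7 THEN R]; (xiii) [IF K9 and B and L THEN J]. ⇒ new: R, J.
[4] (xii) [IF J and C2 THEN V]. ⇒ new: V.
[5] (iii) [IF V and R and G7 THEN P]. ⇒ new: P.
[6] (vii) [IF P and E THEN K91]. ⇒ new: K91.
Closure: {A5, B, C2, D6, E, F, G7, H9, J, K9, K91, L, M, N2, N65, P, Q, R, S2, T, U4, V, W} — 23 facts.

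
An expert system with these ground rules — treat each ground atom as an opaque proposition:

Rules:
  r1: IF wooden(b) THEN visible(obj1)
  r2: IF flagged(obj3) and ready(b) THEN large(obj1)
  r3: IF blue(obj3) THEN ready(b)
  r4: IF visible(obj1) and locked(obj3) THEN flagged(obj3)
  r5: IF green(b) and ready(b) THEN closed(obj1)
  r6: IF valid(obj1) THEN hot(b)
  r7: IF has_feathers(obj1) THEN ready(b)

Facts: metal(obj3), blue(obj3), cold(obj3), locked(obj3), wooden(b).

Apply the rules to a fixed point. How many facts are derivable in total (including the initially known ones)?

9

Round 1 fires r1, r3, giving visible(obj1), ready(b).
Round 2 fires r4, giving flagged(obj3).
Round 3 fires r2, giving large(obj1).
Closure: {blue(obj3), cold(obj3), flagged(obj3), large(obj1), locked(obj3), metal(obj3), ready(b), visible(obj1), wooden(b)} — 9 facts.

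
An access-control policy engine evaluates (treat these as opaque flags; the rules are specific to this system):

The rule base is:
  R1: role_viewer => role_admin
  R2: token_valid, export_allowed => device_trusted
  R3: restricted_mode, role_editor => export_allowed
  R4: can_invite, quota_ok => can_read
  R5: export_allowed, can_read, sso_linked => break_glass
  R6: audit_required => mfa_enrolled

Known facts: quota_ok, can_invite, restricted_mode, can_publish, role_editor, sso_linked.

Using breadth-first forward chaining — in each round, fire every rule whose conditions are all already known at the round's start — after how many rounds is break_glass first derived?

2

Round 1 — R3, R4, derive export_allowed, can_read.
Round 2 — R5, derive break_glass.
break_glass first appears in round 2.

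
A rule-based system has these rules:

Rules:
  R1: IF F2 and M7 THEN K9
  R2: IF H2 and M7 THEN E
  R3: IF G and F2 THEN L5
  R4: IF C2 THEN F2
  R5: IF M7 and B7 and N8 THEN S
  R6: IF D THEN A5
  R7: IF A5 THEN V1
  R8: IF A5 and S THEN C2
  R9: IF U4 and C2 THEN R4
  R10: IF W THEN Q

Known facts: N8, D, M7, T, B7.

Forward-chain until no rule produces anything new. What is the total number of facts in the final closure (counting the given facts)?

[1] R5 [IF M7 and B7 and N8 THEN S]; R6 [IF D THEN A5]. ⇒ new: S, A5.
[2] R7 [IF A5 THEN V1]; R8 [IF A5 and S THEN C2]. ⇒ new: V1, C2.
[3] R4 [IF C2 THEN F2]. ⇒ new: F2.
[4] R1 [IF F2 and M7 THEN K9]. ⇒ new: K9.
Closure: {A5, B7, C2, D, F2, K9, M7, N8, S, T, V1} — 11 facts.

11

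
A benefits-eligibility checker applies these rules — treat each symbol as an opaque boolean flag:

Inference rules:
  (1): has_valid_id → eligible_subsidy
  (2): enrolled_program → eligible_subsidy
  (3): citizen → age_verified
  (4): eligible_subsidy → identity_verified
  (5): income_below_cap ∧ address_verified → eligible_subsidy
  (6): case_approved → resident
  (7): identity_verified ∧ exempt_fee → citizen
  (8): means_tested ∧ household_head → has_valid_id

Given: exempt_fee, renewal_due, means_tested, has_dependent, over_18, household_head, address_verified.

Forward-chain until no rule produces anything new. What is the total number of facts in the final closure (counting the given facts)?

Round 1: (8) [means_tested ∧ household_head → has_valid_id]. New: has_valid_id.
Round 2: (1) [has_valid_id → eligible_subsidy]. New: eligible_subsidy.
Round 3: (4) [eligible_subsidy → identity_verified]. New: identity_verified.
Round 4: (7) [identity_verified ∧ exempt_fee → citizen]. New: citizen.
Round 5: (3) [citizen → age_verified]. New: age_verified.
Closure: {address_verified, age_verified, citizen, eligible_subsidy, exempt_fee, has_dependent, has_valid_id, household_head, identity_verified, means_tested, over_18, renewal_due} — 12 facts.

12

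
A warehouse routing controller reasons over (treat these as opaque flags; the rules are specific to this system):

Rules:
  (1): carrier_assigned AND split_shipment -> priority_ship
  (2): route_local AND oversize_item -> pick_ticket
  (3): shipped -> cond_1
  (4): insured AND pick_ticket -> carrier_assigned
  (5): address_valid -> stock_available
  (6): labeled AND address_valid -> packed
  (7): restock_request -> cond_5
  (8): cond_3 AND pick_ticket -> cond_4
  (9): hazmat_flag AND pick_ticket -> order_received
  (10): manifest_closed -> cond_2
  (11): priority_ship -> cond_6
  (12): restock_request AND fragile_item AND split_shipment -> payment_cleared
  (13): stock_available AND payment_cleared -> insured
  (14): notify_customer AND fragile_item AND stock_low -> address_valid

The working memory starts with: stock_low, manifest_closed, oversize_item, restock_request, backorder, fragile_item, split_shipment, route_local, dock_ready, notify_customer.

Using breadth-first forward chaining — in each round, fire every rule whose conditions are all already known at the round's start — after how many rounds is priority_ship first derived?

5

Round 1: (2) [route_local AND oversize_item -> pick_ticket]; (7) [restock_request -> cond_5]; (10) [manifest_closed -> cond_2]; (12) [restock_request AND fragile_item AND split_shipment -> payment_cleared]; (14) [notify_customer AND fragile_item AND stock_low -> address_valid]. Adds pick_ticket, cond_5, cond_2, payment_cleared, address_valid.
Round 2: (5) [address_valid -> stock_available]. Adds stock_available.
Round 3: (13) [stock_available AND payment_cleared -> insured]. Adds insured.
Round 4: (4) [insured AND pick_ticket -> carrier_assigned]. Adds carrier_assigned.
Round 5: (1) [carrier_assigned AND split_shipment -> priority_ship]. Adds priority_ship.
priority_ship first appears in round 5.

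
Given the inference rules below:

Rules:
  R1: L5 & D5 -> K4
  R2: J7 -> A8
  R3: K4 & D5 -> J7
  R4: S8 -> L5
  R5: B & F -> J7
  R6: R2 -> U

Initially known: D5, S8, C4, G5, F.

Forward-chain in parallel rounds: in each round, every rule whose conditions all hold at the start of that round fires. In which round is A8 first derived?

4

Round 1 fires R4, giving L5.
Round 2 fires R1, giving K4.
Round 3 fires R3, giving J7.
Round 4 fires R2, giving A8.
A8 first appears in round 4.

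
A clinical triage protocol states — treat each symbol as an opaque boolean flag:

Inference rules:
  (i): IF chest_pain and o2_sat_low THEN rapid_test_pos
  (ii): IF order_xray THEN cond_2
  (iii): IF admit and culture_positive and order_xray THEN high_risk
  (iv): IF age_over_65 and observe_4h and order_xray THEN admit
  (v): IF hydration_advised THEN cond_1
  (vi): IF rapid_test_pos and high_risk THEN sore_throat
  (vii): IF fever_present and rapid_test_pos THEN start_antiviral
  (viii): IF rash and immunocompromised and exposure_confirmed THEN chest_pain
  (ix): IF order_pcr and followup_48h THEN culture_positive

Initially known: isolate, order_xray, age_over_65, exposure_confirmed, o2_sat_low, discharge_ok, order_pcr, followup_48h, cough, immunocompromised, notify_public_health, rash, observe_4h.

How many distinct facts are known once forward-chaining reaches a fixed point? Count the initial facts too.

Round 1 — (ii), (iv), (viii), (ix), derive cond_2, admit, chest_pain, culture_positive.
Round 2 — (i), (iii), derive rapid_test_pos, high_risk.
Round 3 — (vi), derive sore_throat.
Closure: {admit, age_over_65, chest_pain, cond_2, cough, culture_positive, discharge_ok, exposure_confirmed, followup_48h, high_risk, immunocompromised, isolate, notify_public_health, o2_sat_low, observe_4h, order_pcr, order_xray, rapid_test_pos, rash, sore_throat} — 20 facts.

20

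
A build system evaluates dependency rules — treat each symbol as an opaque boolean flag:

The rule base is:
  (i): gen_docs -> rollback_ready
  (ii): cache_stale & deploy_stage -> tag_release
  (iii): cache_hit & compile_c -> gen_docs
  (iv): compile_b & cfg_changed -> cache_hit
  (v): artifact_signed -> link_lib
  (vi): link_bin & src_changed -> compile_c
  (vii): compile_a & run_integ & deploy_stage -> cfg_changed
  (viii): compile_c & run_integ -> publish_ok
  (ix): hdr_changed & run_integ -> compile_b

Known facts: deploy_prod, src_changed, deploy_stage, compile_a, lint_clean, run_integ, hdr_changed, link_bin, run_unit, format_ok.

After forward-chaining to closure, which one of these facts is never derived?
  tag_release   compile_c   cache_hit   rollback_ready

Round 1 — (vi), (vii), (ix), derive compile_c, cfg_changed, compile_b.
Round 2 — (iv), (viii), derive cache_hit, publish_ok.
Round 3 — (iii), derive gen_docs.
Round 4 — (i), derive rollback_ready.
Derived: rollback_ready (round 4), cache_hit (round 2), compile_c (round 1). tag_release never appears in any round.

tag_release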